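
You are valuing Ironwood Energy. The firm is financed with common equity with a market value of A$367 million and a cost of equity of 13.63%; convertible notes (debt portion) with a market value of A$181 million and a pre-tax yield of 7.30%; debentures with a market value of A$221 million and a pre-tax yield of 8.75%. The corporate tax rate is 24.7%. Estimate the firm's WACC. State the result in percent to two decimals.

Total capital V = 367 + 181 + 221 = 769.
Equity: weight = 367/769 = 0.4772; cost = 13.63%.
Convertible notes (debt portion): weight = 181/769 = 0.2354; after-tax cost = 7.3% × (1 − 24.7%) = 5.4969%.
Debentures: weight = 221/769 = 0.2874; after-tax cost = 8.75% × (1 − 24.7%) = 6.5888%.
WACC = 0.4772 × 13.6300% + 0.2354 × 5.4969% + 0.2874 × 6.5888% = 9.6921%.

9.69%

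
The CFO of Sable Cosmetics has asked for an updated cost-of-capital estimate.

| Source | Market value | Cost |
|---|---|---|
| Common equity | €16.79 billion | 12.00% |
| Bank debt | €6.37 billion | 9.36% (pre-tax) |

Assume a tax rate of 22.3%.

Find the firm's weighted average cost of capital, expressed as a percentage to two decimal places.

10.70%

Total capital V = 16.79 + 6.37 = 23.16.
Equity: weight = 16.79/23.16 = 0.7250; cost = 12%.
Bank debt: weight = 6.37/23.16 = 0.2750; after-tax cost = 9.36% × (1 − 22.3%) = 7.2727%.
WACC = 0.7250 × 12.0000% + 0.2750 × 7.2727% = 10.6998%.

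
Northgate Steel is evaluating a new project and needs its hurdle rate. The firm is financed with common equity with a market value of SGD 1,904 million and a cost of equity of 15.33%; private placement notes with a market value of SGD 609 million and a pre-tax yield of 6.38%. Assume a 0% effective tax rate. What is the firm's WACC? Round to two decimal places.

Total capital V = 1904 + 609 = 2513.
Equity: weight = 1904/2513 = 0.7577; cost = 15.33%.
Private placement notes: weight = 609/2513 = 0.2423; after-tax cost = 6.38% × (1 − 0%) = 6.3800%.
WACC = 0.7577 × 15.3300% + 0.2423 × 6.3800% = 13.1611%.

13.16%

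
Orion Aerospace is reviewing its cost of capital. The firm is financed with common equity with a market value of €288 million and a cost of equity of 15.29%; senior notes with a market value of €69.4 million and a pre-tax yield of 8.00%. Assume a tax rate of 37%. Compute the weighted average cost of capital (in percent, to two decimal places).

Total capital V = 288 + 69.4 = 357.4.
Equity: weight = 288/357.4 = 0.8058; cost = 15.29%.
Senior notes: weight = 69.4/357.4 = 0.1942; after-tax cost = 8% × (1 − 37%) = 5.0400%.
WACC = 0.8058 × 15.2900% + 0.1942 × 5.0400% = 13.2997%.

13.30%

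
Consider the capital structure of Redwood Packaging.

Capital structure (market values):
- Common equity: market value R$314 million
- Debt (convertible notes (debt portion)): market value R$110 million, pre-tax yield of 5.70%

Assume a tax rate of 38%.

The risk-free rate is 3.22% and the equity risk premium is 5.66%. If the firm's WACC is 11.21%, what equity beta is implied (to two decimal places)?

Total capital V = 314 + 110 = 424.
Equity weight = 314/424 = 0.7406.
Convertible notes (debt portion) weight = 110/424 = 0.2594.
Debt contribution = 0.2594 × 5.7% × (1 − 38%) = 0.9168%.
Required equity contribution = 11.21% − 0.9168% = 10.2932%  ⇒  Re = 13.8990%.
CAPM: 13.8990% = 3.22% + β × 5.66%  ⇒  β = 1.8868.

1.89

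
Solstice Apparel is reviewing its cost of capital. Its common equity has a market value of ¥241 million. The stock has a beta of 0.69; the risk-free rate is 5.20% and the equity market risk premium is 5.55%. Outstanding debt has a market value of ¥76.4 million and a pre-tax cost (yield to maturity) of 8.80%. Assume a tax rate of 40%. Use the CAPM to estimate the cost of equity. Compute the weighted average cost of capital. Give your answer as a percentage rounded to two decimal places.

8.13%

Cost of equity via CAPM: Re = 5.2% + 0.69 × 5.55% = 9.0295%.
Total capital V = 241 + 76.4 = 317.4.
Equity: weight = 241/317.4 = 0.7593; cost = 9.0295%.
Debt: weight = 76.4/317.4 = 0.2407; after-tax cost = 8.8% × (1 − 40%) = 5.2800%.
WACC = 0.7593 × 9.0295% + 0.2407 × 5.2800% = 8.1270%.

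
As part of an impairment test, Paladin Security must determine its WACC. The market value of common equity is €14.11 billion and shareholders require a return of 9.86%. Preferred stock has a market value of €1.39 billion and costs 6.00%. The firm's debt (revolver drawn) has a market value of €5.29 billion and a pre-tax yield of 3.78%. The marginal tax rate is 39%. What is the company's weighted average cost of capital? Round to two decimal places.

7.68%

Total capital V = 14.11 + 1.39 + 5.29 = 20.79.
Equity: weight = 14.11/20.79 = 0.6787; cost = 9.86%.
Preferred: weight = 1.39/20.79 = 0.0669; cost = 6%.
Revolver drawn: weight = 5.29/20.79 = 0.2544; after-tax cost = 3.78% × (1 − 39%) = 2.3058%.
WACC = 0.6787 × 9.8600% + 0.0669 × 6.0000% + 0.2544 × 2.3058% = 7.6798%.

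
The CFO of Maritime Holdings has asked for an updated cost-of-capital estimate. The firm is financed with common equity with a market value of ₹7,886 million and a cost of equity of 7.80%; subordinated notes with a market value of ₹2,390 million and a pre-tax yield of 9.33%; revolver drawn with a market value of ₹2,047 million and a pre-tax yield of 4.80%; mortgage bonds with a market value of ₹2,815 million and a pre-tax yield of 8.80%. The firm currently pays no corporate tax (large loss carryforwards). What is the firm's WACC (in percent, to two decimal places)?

7.82%

Total capital V = 7886 + 2390 + 2047 + 2815 = 15138.
Equity: weight = 7886/15138 = 0.5209; cost = 7.8%.
Subordinated notes: weight = 2390/15138 = 0.1579; after-tax cost = 9.33% × (1 − 0%) = 9.3300%.
Revolver drawn: weight = 2047/15138 = 0.1352; after-tax cost = 4.8% × (1 − 0%) = 4.8000%.
Mortgage bonds: weight = 2815/15138 = 0.1860; after-tax cost = 8.8% × (1 − 0%) = 8.8000%.
WACC = 0.5209 × 7.8000% + 0.1579 × 9.3300% + 0.1352 × 4.8000% + 0.1860 × 8.8000% = 7.8218%.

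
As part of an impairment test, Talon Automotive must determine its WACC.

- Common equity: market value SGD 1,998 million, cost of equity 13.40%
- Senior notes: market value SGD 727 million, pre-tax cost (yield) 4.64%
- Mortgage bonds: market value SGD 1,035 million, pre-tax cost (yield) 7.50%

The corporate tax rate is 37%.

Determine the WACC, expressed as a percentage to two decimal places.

Total capital V = 1998 + 727 + 1035 = 3760.
Equity: weight = 1998/3760 = 0.5314; cost = 13.4%.
Senior notes: weight = 727/3760 = 0.1934; after-tax cost = 4.64% × (1 − 37%) = 2.9232%.
Mortgage bonds: weight = 1035/3760 = 0.2753; after-tax cost = 7.5% × (1 − 37%) = 4.7250%.
WACC = 0.5314 × 13.4000% + 0.1934 × 2.9232% + 0.2753 × 4.7250% = 8.9864%.

8.99%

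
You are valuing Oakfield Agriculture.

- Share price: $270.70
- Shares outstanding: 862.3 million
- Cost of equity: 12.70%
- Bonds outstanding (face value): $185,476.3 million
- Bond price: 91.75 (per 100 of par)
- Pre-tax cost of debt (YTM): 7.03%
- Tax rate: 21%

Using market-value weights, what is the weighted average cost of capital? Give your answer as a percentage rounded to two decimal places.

Market value of equity E = 270.7 × 862.3m = 233424.61m. Market value of debt D = 185476.3m × 91.75/100 = 170174.50525m.
Total capital V = 233424.61 + 170174.50525 = 403599.11525.
Equity: weight = 233424.61/403599.11525 = 0.5784; cost = 12.7%.
Bonds outstanding: weight = 170174.50525/403599.11525 = 0.4216; after-tax cost = 7.03% × (1 − 21%) = 5.5537%.
WACC = 0.5784 × 12.7000% + 0.4216 × 5.5537% = 9.6868%.

9.69%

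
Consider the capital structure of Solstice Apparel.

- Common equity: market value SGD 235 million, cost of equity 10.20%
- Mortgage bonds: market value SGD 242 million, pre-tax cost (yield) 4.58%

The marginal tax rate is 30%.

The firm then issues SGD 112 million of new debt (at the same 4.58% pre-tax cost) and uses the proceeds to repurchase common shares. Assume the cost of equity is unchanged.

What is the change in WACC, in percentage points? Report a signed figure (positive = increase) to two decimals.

Current WACC:
Total capital V = 235 + 242 = 477.
Equity: weight = 235/477 = 0.4927; cost = 10.2%.
Mortgage bonds: weight = 242/477 = 0.5073; after-tax cost = 4.58% × (1 − 30%) = 3.2060%.
WACC = 0.4927 × 10.2000% + 0.5073 × 3.2060% = 6.6517%.
After the change:
Total capital V = 123 + 354 = 477.
Equity: weight = 123/477 = 0.2579; cost = 10.2%.
Mortgage bonds: weight = 354/477 = 0.7421; after-tax cost = 4.58% × (1 − 30%) = 3.2060%.
WACC = 0.2579 × 10.2000% + 0.7421 × 3.2060% = 5.0095%.
Change in WACC = 5.0095% − 6.6517% = -1.6422 pp.

-1.64 pp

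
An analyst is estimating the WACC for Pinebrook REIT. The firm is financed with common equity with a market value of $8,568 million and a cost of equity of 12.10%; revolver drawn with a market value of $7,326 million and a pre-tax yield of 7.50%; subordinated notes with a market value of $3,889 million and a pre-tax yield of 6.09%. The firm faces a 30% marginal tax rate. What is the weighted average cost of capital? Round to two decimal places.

Total capital V = 8568 + 7326 + 3889 = 19783.
Equity: weight = 8568/19783 = 0.4331; cost = 12.1%.
Revolver drawn: weight = 7326/19783 = 0.3703; after-tax cost = 7.5% × (1 − 30%) = 5.2500%.
Subordinated notes: weight = 3889/19783 = 0.1966; after-tax cost = 6.09% × (1 − 30%) = 4.2630%.
WACC = 0.4331 × 12.1000% + 0.3703 × 5.2500% + 0.1966 × 4.2630% = 8.0227%.

8.02%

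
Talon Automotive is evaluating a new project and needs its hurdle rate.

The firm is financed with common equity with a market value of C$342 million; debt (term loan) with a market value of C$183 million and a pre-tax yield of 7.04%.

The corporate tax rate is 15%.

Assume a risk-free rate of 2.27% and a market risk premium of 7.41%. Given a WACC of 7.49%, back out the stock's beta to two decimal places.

0.81

Total capital V = 342 + 183 = 525.
Equity weight = 342/525 = 0.6514.
Term loan weight = 183/525 = 0.3486.
Debt contribution = 0.3486 × 7.04% × (1 − 15%) = 2.0859%.
Required equity contribution = 7.49% − 2.0859% = 5.4041%  ⇒  Re = 8.2958%.
CAPM: 8.2958% = 2.27% + β × 7.41%  ⇒  β = 0.8132.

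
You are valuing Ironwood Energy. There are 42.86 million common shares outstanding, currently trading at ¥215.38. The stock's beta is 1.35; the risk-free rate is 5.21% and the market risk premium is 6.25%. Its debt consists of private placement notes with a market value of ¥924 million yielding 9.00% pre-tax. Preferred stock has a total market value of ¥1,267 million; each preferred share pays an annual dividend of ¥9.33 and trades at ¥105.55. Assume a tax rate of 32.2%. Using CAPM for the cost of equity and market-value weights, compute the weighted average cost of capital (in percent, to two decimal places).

Cost of equity via CAPM: Re = 5.21% + 1.35 × 6.25% = 13.6475%.
Cost of preferred: Rp = 9.33 / 105.55 = 8.8394%.
Market value of equity E = 215.38 × 42.86m = 9231.1868m.
Total capital V = 9231.1868 + 1267 + 924 = 11422.1868.
Equity: weight = 9231.1868/11422.1868 = 0.8082; cost = 13.6475%.
Preferred: weight = 1267/11422.1868 = 0.1109; cost = 8.8394%.
Private placement notes: weight = 924/11422.1868 = 0.0809; after-tax cost = 9% × (1 − 32.2%) = 6.1020%.
WACC = 0.8082 × 13.6475% + 0.1109 × 8.8394% + 0.0809 × 6.1020% = 12.5038%.

12.50%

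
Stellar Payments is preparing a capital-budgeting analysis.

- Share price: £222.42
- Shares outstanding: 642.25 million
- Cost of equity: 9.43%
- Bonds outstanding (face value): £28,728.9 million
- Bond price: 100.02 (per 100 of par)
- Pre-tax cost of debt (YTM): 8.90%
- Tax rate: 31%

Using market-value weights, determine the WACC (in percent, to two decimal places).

8.88%

Market value of equity E = 222.42 × 642.25m = 142849.245m. Market value of debt D = 28728.9m × 100.02/100 = 28734.64578m.
Total capital V = 142849.245 + 28734.64578 = 171583.89078.
Equity: weight = 142849.245/171583.89078 = 0.8325; cost = 9.43%.
Bonds outstanding: weight = 28734.64578/171583.89078 = 0.1675; after-tax cost = 8.9% × (1 − 31%) = 6.1410%.
WACC = 0.8325 × 9.4300% + 0.1675 × 6.1410% = 8.8792%.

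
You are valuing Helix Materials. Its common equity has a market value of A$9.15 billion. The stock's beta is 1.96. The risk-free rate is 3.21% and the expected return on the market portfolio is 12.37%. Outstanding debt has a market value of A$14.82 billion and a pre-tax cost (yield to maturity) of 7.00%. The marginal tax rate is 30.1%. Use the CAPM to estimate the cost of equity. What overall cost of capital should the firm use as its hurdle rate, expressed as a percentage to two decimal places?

Market risk premium = 12.37% − 3.21% = 9.16%.
Cost of equity via CAPM: Re = 3.21% + 1.96 × 9.16% = 21.1636%.
Total capital V = 9.15 + 14.82 = 23.97.
Equity: weight = 9.15/23.97 = 0.3817; cost = 21.1636%.
Debt: weight = 14.82/23.97 = 0.6183; after-tax cost = 7% × (1 − 30.1%) = 4.8930%.
WACC = 0.3817 × 21.1636% + 0.6183 × 4.8930% = 11.1039%.

11.10%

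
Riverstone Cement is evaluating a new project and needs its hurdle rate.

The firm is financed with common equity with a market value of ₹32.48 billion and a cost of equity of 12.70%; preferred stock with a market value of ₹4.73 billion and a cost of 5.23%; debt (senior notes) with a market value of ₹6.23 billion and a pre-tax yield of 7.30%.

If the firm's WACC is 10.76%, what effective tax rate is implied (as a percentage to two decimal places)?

33.64%

Total capital V = 32.48 + 4.73 + 6.23 = 43.44.
Equity weight = 32.48/43.44 = 0.7477.
Preferred weight = 4.73/43.44 = 0.1089.
Senior notes weight = 6.23/43.44 = 0.1434.
Equity contribution = 0.7477 × 12.7% = 9.4958%.
Preferred contribution = 0.1089 × 5.23% = 0.5695%.
Debt contribution must be 10.76% − 10.0652% = 0.6948%.
0.1434 × 7.3% × (1 − T) = 0.6948%  ⇒  (1 − T) = 0.6636.
T = 33.6386%.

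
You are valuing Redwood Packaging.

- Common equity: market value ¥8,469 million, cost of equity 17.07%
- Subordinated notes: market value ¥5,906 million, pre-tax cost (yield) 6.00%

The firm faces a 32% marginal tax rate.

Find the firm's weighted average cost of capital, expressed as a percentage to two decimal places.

Total capital V = 8469 + 5906 = 14375.
Equity: weight = 8469/14375 = 0.5891; cost = 17.07%.
Subordinated notes: weight = 5906/14375 = 0.4109; after-tax cost = 6% × (1 − 32%) = 4.0800%.
WACC = 0.5891 × 17.0700% + 0.4109 × 4.0800% = 11.7330%.

11.73%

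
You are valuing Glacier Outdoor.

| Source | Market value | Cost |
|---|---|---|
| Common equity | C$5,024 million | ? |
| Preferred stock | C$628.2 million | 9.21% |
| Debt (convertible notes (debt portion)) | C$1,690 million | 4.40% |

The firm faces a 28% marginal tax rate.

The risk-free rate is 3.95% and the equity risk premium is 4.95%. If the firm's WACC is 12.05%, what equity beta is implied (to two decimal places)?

2.31

Total capital V = 5024 + 628.2 + 1690 = 7342.2.
Equity weight = 5024/7342.2 = 0.6843.
Preferred weight = 628.2/7342.2 = 0.0856.
Convertible notes (debt portion) weight = 1690/7342.2 = 0.2302.
Debt contribution = 0.2302 × 4.4% × (1 − 28%) = 0.7292%.
Preferred contribution = 0.0856 × 9.21% = 0.7880%.
Required equity contribution = 12.05% − 1.5172% = 10.5328%  ⇒  Re = 15.3929%.
CAPM: 15.3929% = 3.95% + β × 4.95%  ⇒  β = 2.3117.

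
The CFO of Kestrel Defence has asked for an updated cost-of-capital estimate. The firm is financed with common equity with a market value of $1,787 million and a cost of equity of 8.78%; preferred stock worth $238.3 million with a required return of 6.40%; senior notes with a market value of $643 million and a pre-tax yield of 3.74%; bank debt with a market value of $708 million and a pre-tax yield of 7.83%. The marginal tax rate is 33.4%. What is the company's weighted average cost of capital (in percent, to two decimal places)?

6.67%

Total capital V = 1787 + 238.3 + 643 + 708 = 3376.3.
Equity: weight = 1787/3376.3 = 0.5293; cost = 8.78%.
Preferred: weight = 238.3/3376.3 = 0.0706; cost = 6.4%.
Senior notes: weight = 643/3376.3 = 0.1904; after-tax cost = 3.74% × (1 − 33.4%) = 2.4908%.
Bank debt: weight = 708/3376.3 = 0.2097; after-tax cost = 7.83% × (1 − 33.4%) = 5.2148%.
WACC = 0.5293 × 8.7800% + 0.0706 × 6.4000% + 0.1904 × 2.4908% + 0.2097 × 5.2148% = 6.6667%.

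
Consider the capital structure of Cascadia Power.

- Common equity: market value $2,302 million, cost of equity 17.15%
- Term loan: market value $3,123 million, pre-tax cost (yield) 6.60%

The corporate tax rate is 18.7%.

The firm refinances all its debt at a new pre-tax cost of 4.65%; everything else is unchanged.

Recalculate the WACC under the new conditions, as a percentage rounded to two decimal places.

9.45%

After the change:
Total capital V = 2302 + 3123 = 5425.
Equity: weight = 2302/5425 = 0.4243; cost = 17.15%.
Term loan: weight = 3123/5425 = 0.5757; after-tax cost = 4.65% × (1 − 18.7%) = 3.7805%.
WACC = 0.4243 × 17.1500% + 0.5757 × 3.7805% = 9.4536%.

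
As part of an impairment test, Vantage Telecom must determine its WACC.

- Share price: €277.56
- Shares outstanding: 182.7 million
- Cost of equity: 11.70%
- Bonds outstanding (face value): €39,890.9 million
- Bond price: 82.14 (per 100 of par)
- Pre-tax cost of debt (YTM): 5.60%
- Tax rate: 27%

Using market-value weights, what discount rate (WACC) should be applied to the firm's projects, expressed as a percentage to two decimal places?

8.71%

Market value of equity E = 277.56 × 182.7m = 50710.212m. Market value of debt D = 39890.9m × 82.14/100 = 32766.38526m.
Total capital V = 50710.212 + 32766.38526 = 83476.59726.
Equity: weight = 50710.212/83476.59726 = 0.6075; cost = 11.7%.
Bonds outstanding: weight = 32766.38526/83476.59726 = 0.3925; after-tax cost = 5.6% × (1 − 27%) = 4.0880%.
WACC = 0.6075 × 11.7000% + 0.3925 × 4.0880% = 8.7121%.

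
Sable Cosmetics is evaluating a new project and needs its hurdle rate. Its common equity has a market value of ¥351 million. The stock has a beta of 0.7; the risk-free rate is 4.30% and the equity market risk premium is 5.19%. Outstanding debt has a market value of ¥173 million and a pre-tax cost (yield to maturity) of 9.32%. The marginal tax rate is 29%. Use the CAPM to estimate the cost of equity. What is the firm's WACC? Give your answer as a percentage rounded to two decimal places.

Cost of equity via CAPM: Re = 4.3% + 0.7 × 5.19% = 7.9330%.
Total capital V = 351 + 173 = 524.
Equity: weight = 351/524 = 0.6698; cost = 7.933%.
Debt: weight = 173/524 = 0.3302; after-tax cost = 9.32% × (1 − 29%) = 6.6172%.
WACC = 0.6698 × 7.9330% + 0.3302 × 6.6172% = 7.4986%.

7.50%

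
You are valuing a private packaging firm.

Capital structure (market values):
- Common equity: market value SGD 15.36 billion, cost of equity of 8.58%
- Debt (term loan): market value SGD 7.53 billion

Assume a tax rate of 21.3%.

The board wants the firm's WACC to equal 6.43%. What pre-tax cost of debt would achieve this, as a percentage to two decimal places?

Total capital V = 15.36 + 7.53 = 22.89.
Equity weight = 15.36/22.89 = 0.6710.
Term loan weight = 7.53/22.89 = 0.3290.
Equity contribution = 0.6710 × 8.58% = 5.7575%.
Remaining for debt = 6.43% − 5.7575% = 0.6725%.
Rd × (1 − 21.3%) × 0.3290 = 0.6725%  ⇒  Rd = 2.5976%.

2.60%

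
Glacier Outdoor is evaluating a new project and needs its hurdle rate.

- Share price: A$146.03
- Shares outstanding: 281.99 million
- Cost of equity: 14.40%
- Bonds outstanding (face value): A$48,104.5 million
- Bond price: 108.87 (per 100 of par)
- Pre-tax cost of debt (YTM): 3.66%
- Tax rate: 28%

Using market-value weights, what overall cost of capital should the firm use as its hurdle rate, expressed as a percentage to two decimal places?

7.81%

Market value of equity E = 146.03 × 281.99m = 41178.9997m. Market value of debt D = 48104.5m × 108.87/100 = 52371.36915m.
Total capital V = 41178.9997 + 52371.36915 = 93550.36885.
Equity: weight = 41178.9997/93550.36885 = 0.4402; cost = 14.4%.
Bonds outstanding: weight = 52371.36915/93550.36885 = 0.5598; after-tax cost = 3.66% × (1 − 28%) = 2.6352%.
WACC = 0.4402 × 14.4000% + 0.5598 × 2.6352% = 7.8138%.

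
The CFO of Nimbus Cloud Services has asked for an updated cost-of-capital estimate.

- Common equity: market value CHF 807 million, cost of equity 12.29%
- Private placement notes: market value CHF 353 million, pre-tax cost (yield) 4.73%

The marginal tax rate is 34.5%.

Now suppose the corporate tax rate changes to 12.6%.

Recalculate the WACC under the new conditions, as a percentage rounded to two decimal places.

After the change:
Total capital V = 807 + 353 = 1160.
Equity: weight = 807/1160 = 0.6957; cost = 12.29%.
Private placement notes: weight = 353/1160 = 0.3043; after-tax cost = 4.73% × (1 − 12.6%) = 4.1340%.
WACC = 0.6957 × 12.2900% + 0.3043 × 4.1340% = 9.8081%.

9.81%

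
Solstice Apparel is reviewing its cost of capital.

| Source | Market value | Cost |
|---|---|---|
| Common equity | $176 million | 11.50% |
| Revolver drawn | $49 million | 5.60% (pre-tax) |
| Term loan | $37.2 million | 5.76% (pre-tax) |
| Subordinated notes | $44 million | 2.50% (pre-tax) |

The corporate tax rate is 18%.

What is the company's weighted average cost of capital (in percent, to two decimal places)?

Total capital V = 176 + 49 + 37.2 + 44 = 306.2.
Equity: weight = 176/306.2 = 0.5748; cost = 11.5%.
Revolver drawn: weight = 49/306.2 = 0.1600; after-tax cost = 5.6% × (1 − 18%) = 4.5920%.
Term loan: weight = 37.2/306.2 = 0.1215; after-tax cost = 5.76% × (1 − 18%) = 4.7232%.
Subordinated notes: weight = 44/306.2 = 0.1437; after-tax cost = 2.5% × (1 − 18%) = 2.0500%.
WACC = 0.5748 × 11.5000% + 0.1600 × 4.5920% + 0.1215 × 4.7232% + 0.1437 × 2.0500% = 8.2133%.

8.21%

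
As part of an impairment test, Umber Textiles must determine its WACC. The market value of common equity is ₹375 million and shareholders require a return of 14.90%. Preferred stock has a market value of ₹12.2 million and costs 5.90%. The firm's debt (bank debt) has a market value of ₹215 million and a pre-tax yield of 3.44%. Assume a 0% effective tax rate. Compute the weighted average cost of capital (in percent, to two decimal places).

Total capital V = 375 + 12.2 + 215 = 602.2.
Equity: weight = 375/602.2 = 0.6227; cost = 14.9%.
Preferred: weight = 12.2/602.2 = 0.0203; cost = 5.9%.
Bank debt: weight = 215/602.2 = 0.3570; after-tax cost = 3.44% × (1 − 0%) = 3.4400%.
WACC = 0.6227 × 14.9000% + 0.0203 × 5.9000% + 0.3570 × 3.4400% = 10.6262%.

10.63%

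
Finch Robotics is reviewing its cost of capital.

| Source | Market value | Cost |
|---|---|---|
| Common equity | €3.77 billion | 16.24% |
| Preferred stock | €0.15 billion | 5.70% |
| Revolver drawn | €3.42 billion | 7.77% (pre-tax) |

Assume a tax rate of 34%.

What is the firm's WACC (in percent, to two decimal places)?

Total capital V = 3.77 + 0.15 + 3.42 = 7.34.
Equity: weight = 3.77/7.34 = 0.5136; cost = 16.24%.
Preferred: weight = 0.15/7.34 = 0.0204; cost = 5.7%.
Revolver drawn: weight = 3.42/7.34 = 0.4659; after-tax cost = 7.77% × (1 − 34%) = 5.1282%.
WACC = 0.5136 × 16.2400% + 0.0204 × 5.7000% + 0.4659 × 5.1282% = 10.8472%.

10.85%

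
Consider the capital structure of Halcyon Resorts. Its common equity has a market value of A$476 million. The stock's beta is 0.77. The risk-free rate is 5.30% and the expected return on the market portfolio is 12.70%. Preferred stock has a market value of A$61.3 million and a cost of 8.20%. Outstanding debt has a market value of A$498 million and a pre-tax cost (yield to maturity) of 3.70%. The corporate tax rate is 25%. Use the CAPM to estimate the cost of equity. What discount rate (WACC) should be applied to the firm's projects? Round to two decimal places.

6.88%

Market risk premium = 12.7% − 5.3% = 7.4%.
Cost of equity via CAPM: Re = 5.3% + 0.77 × 7.4% = 10.9980%.
Total capital V = 476 + 61.3 + 498 = 1035.3.
Equity: weight = 476/1035.3 = 0.4598; cost = 10.998%.
Preferred: weight = 61.3/1035.3 = 0.0592; cost = 8.2%.
Debt: weight = 498/1035.3 = 0.4810; after-tax cost = 3.7% × (1 − 25%) = 2.7750%.
WACC = 0.4598 × 10.9980% + 0.0592 × 8.2000% + 0.4810 × 2.7750% = 6.8769%.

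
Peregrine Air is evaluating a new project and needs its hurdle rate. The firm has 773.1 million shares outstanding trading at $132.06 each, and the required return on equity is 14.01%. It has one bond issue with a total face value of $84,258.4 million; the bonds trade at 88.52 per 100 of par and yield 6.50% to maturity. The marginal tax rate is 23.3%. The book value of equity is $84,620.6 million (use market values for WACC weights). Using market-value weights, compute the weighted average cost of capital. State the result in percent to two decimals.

Market value of equity E = 132.06 × 773.1m = 102095.586m. Market value of debt D = 84258.4m × 88.52/100 = 74585.53568m.
Total capital V = 102095.586 + 74585.53568 = 176681.12168.
Equity: weight = 102095.586/176681.12168 = 0.5779; cost = 14.01%.
Bonds outstanding: weight = 74585.53568/176681.12168 = 0.4221; after-tax cost = 6.5% × (1 − 23.3%) = 4.9855%.
WACC = 0.5779 × 14.0100% + 0.4221 × 4.9855% = 10.2003%.

10.20%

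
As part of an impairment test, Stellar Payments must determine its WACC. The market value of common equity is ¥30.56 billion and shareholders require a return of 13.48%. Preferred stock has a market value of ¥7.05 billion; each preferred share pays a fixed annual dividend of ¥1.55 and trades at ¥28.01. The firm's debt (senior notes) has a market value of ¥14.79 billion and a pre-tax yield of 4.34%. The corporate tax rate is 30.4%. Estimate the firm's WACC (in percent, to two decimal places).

Cost of preferred: Rp = 1.55 / 28.01 = 5.5337%.
Total capital V = 30.56 + 7.05 + 14.79 = 52.4.
Equity: weight = 30.56/52.4 = 0.5832; cost = 13.48%.
Preferred: weight = 7.05/52.4 = 0.1345; cost = 5.5337%.
Senior notes: weight = 14.79/52.4 = 0.2823; after-tax cost = 4.34% × (1 − 30.4%) = 3.0206%.
WACC = 0.5832 × 13.4800% + 0.1345 × 5.5337% + 0.2823 × 3.0206% = 9.4587%.

9.46%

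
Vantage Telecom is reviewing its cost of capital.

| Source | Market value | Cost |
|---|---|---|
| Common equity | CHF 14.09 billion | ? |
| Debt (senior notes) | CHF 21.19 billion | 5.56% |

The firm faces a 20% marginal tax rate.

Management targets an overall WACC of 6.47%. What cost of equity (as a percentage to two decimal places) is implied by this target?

Total capital V = 14.09 + 21.19 = 35.28.
Equity weight = 14.09/35.28 = 0.3994.
Senior notes weight = 21.19/35.28 = 0.6006.
Debt contribution = 0.6006 × 5.56% × (1 − 20%) = 2.6716%.
Required equity contribution = 6.47% − 2.6716% = 3.7984%.
Re = 3.7984% / 0.3994 = 9.5109%.

9.51%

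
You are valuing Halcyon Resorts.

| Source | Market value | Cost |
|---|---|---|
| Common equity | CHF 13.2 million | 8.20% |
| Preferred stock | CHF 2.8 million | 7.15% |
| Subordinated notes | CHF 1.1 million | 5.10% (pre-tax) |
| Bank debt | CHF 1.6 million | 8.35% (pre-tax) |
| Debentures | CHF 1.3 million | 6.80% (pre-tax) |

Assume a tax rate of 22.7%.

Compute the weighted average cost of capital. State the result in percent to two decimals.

7.49%

Total capital V = 13.2 + 2.8 + 1.1 + 1.6 + 1.3 = 20.
Equity: weight = 13.2/20 = 0.6600; cost = 8.2%.
Preferred: weight = 2.8/20 = 0.1400; cost = 7.15%.
Subordinated notes: weight = 1.1/20 = 0.0550; after-tax cost = 5.1% × (1 − 22.7%) = 3.9423%.
Bank debt: weight = 1.6/20 = 0.0800; after-tax cost = 8.35% × (1 − 22.7%) = 6.4546%.
Debentures: weight = 1.3/20 = 0.0650; after-tax cost = 6.8% × (1 − 22.7%) = 5.2564%.
WACC = 0.6600 × 8.2000% + 0.1400 × 7.1500% + 0.0550 × 3.9423% + 0.0800 × 6.4546% + 0.0650 × 5.2564% = 7.4879%.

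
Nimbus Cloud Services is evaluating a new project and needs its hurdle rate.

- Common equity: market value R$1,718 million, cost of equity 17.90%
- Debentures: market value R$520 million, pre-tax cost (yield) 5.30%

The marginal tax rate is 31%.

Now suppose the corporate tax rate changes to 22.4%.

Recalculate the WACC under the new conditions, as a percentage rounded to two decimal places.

After the change:
Total capital V = 1718 + 520 = 2238.
Equity: weight = 1718/2238 = 0.7676; cost = 17.9%.
Debentures: weight = 520/2238 = 0.2324; after-tax cost = 5.3% × (1 − 22.4%) = 4.1128%.
WACC = 0.7676 × 17.9000% + 0.2324 × 4.1128% = 14.6965%.

14.70%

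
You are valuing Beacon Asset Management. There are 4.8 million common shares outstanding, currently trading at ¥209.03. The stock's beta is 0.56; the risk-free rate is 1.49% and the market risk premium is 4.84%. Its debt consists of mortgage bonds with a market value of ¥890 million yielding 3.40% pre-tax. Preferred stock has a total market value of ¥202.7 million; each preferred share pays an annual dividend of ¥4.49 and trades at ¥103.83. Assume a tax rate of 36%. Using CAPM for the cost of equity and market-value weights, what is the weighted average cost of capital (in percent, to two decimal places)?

Cost of equity via CAPM: Re = 1.49% + 0.56 × 4.84% = 4.2004%.
Cost of preferred: Rp = 4.49 / 103.83 = 4.3244%.
Market value of equity E = 209.03 × 4.8m = 1003.344m.
Total capital V = 1003.344 + 202.7 + 890 = 2096.044.
Equity: weight = 1003.344/2096.044 = 0.4787; cost = 4.2004%.
Preferred: weight = 202.7/2096.044 = 0.0967; cost = 4.3244%.
Mortgage bonds: weight = 890/2096.044 = 0.4246; after-tax cost = 3.4% × (1 − 36%) = 2.1760%.
WACC = 0.4787 × 4.2004% + 0.0967 × 4.3244% + 0.4246 × 2.1760% = 3.3528%.

3.35%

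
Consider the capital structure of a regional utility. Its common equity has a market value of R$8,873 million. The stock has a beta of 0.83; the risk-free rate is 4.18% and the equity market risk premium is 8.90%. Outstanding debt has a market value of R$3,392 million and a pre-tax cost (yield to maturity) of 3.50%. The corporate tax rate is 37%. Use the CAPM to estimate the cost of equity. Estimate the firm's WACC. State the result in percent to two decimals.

Cost of equity via CAPM: Re = 4.18% + 0.83 × 8.9% = 11.5670%.
Total capital V = 8873 + 3392 = 12265.
Equity: weight = 8873/12265 = 0.7234; cost = 11.567%.
Debt: weight = 3392/12265 = 0.2766; after-tax cost = 3.5% × (1 − 37%) = 2.2050%.
WACC = 0.7234 × 11.5670% + 0.2766 × 2.2050% = 8.9779%.

8.98%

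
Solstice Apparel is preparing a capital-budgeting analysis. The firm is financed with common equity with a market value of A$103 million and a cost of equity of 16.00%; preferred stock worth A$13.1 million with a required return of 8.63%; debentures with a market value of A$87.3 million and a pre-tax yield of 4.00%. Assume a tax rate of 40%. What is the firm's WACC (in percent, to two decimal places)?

Total capital V = 103 + 13.1 + 87.3 = 203.4.
Equity: weight = 103/203.4 = 0.5064; cost = 16%.
Preferred: weight = 13.1/203.4 = 0.0644; cost = 8.63%.
Debentures: weight = 87.3/203.4 = 0.4292; after-tax cost = 4% × (1 − 40%) = 2.4000%.
WACC = 0.5064 × 16.0000% + 0.0644 × 8.6300% + 0.4292 × 2.4000% = 9.6882%.

9.69%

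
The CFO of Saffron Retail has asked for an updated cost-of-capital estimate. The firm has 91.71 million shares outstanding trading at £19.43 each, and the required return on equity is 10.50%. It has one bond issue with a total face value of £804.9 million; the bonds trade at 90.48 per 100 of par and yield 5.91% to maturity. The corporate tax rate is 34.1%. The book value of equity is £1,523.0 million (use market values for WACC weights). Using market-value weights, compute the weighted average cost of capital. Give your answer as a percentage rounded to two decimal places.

8.58%

Market value of equity E = 19.43 × 91.71m = 1781.9253m. Market value of debt D = 804.9m × 90.48/100 = 728.27352m.
Total capital V = 1781.9253 + 728.27352 = 2510.19882.
Equity: weight = 1781.9253/2510.19882 = 0.7099; cost = 10.5%.
Bonds outstanding: weight = 728.27352/2510.19882 = 0.2901; after-tax cost = 5.91% × (1 − 34.1%) = 3.8947%.
WACC = 0.7099 × 10.5000% + 0.2901 × 3.8947% = 8.5836%.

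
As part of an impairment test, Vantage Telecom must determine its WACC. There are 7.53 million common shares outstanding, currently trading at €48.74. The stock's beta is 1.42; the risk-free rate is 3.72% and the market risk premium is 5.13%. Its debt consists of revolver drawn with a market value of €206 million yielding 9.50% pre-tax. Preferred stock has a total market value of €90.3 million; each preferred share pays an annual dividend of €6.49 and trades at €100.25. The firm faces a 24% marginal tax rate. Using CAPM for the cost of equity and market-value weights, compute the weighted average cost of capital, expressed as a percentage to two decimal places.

Cost of equity via CAPM: Re = 3.72% + 1.42 × 5.13% = 11.0046%.
Cost of preferred: Rp = 6.49 / 100.25 = 6.4738%.
Market value of equity E = 48.74 × 7.53m = 367.0122m.
Total capital V = 367.0122 + 90.3 + 206 = 663.3122.
Equity: weight = 367.0122/663.3122 = 0.5533; cost = 11.0046%.
Preferred: weight = 90.3/663.3122 = 0.1361; cost = 6.4738%.
Revolver drawn: weight = 206/663.3122 = 0.3106; after-tax cost = 9.5% × (1 − 24%) = 7.2200%.
WACC = 0.5533 × 11.0046% + 0.1361 × 6.4738% + 0.3106 × 7.2200% = 9.2124%.

9.21%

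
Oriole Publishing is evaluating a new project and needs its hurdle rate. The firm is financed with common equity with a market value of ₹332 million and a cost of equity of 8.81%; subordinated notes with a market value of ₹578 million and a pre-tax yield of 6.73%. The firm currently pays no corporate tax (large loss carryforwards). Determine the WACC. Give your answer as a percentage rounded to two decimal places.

7.49%

Total capital V = 332 + 578 = 910.
Equity: weight = 332/910 = 0.3648; cost = 8.81%.
Subordinated notes: weight = 578/910 = 0.6352; after-tax cost = 6.73% × (1 − 0%) = 6.7300%.
WACC = 0.3648 × 8.8100% + 0.6352 × 6.7300% = 7.4889%.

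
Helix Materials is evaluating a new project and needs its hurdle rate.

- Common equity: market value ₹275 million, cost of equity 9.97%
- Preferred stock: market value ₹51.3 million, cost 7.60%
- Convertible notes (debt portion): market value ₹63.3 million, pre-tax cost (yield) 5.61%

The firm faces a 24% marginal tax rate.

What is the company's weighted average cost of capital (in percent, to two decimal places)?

Total capital V = 275 + 51.3 + 63.3 = 389.6.
Equity: weight = 275/389.6 = 0.7059; cost = 9.97%.
Preferred: weight = 51.3/389.6 = 0.1317; cost = 7.6%.
Convertible notes (debt portion): weight = 63.3/389.6 = 0.1625; after-tax cost = 5.61% × (1 − 24%) = 4.2636%.
WACC = 0.7059 × 9.9700% + 0.1317 × 7.6000% + 0.1625 × 4.2636% = 8.7308%.

8.73%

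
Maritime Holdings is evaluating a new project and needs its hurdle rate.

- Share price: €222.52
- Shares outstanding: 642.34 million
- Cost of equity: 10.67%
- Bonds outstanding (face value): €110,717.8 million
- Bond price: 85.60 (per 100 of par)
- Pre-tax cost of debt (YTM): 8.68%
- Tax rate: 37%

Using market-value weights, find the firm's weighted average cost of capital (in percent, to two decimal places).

8.60%

Market value of equity E = 222.52 × 642.34m = 142933.4968m. Market value of debt D = 110717.8m × 85.6/100 = 94774.4368m.
Total capital V = 142933.4968 + 94774.4368 = 237707.9336.
Equity: weight = 142933.4968/237707.9336 = 0.6013; cost = 10.67%.
Bonds outstanding: weight = 94774.4368/237707.9336 = 0.3987; after-tax cost = 8.68% × (1 − 37%) = 5.4684%.
WACC = 0.6013 × 10.6700% + 0.3987 × 5.4684% = 8.5961%.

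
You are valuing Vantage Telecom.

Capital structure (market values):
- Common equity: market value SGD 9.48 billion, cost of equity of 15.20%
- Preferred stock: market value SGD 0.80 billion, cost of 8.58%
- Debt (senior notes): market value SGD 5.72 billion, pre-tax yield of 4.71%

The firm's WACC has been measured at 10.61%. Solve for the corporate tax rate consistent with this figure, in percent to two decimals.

Total capital V = 9.48 + 0.8 + 5.72 = 16.
Equity weight = 9.48/16 = 0.5925.
Preferred weight = 0.8/16 = 0.0500.
Senior notes weight = 5.72/16 = 0.3575.
Equity contribution = 0.5925 × 15.2% = 9.0060%.
Preferred contribution = 0.0500 × 8.58% = 0.4290%.
Debt contribution must be 10.61% − 9.4350% = 1.1750%.
0.3575 × 4.71% × (1 − T) = 1.1750%  ⇒  (1 − T) = 0.6978.
T = 30.2184%.

30.22%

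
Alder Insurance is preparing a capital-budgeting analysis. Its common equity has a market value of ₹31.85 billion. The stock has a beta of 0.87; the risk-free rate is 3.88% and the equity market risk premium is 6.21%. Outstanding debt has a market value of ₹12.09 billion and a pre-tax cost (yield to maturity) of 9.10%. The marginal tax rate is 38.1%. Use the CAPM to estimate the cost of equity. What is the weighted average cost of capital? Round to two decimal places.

Cost of equity via CAPM: Re = 3.88% + 0.87 × 6.21% = 9.2827%.
Total capital V = 31.85 + 12.09 = 43.94.
Equity: weight = 31.85/43.94 = 0.7249; cost = 9.2827%.
Debt: weight = 12.09/43.94 = 0.2751; after-tax cost = 9.1% × (1 − 38.1%) = 5.6329%.
WACC = 0.7249 × 9.2827% + 0.2751 × 5.6329% = 8.2785%.

8.28%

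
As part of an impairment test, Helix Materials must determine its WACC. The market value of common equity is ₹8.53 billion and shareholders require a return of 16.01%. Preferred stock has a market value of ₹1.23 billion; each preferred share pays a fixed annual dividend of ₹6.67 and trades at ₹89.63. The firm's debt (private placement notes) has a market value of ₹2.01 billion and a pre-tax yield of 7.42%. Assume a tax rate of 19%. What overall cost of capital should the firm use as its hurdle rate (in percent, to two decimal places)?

Cost of preferred: Rp = 6.67 / 89.63 = 7.4417%.
Total capital V = 8.53 + 1.23 + 2.01 = 11.77.
Equity: weight = 8.53/11.77 = 0.7247; cost = 16.01%.
Preferred: weight = 1.23/11.77 = 0.1045; cost = 7.4417%.
Private placement notes: weight = 2.01/11.77 = 0.1708; after-tax cost = 7.42% × (1 − 19%) = 6.0102%.
WACC = 0.7247 × 16.0100% + 0.1045 × 7.4417% + 0.1708 × 6.0102% = 13.4069%.

13.41%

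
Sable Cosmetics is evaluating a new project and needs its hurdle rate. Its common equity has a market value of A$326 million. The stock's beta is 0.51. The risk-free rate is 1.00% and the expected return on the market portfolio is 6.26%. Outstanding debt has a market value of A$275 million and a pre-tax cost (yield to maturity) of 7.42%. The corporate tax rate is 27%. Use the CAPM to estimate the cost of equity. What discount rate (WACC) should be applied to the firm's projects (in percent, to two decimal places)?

4.48%

Market risk premium = 6.26% − 1.0% = 5.26%.
Cost of equity via CAPM: Re = 1.0% + 0.51 × 5.26% = 3.6826%.
Total capital V = 326 + 275 = 601.
Equity: weight = 326/601 = 0.5424; cost = 3.6826%.
Debt: weight = 275/601 = 0.4576; after-tax cost = 7.42% × (1 − 27%) = 5.4166%.
WACC = 0.5424 × 3.6826% + 0.4576 × 5.4166% = 4.4760%.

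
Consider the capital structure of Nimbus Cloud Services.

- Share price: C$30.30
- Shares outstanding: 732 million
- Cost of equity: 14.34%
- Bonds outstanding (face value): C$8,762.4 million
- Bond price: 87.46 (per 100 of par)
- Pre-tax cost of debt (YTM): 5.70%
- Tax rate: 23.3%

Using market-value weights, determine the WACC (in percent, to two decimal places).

Market value of equity E = 30.3 × 732m = 22179.6m. Market value of debt D = 8762.4m × 87.46/100 = 7663.59504m.
Total capital V = 22179.6 + 7663.59504 = 29843.19504.
Equity: weight = 22179.6/29843.19504 = 0.7432; cost = 14.34%.
Bonds outstanding: weight = 7663.59504/29843.19504 = 0.2568; after-tax cost = 5.7% × (1 − 23.3%) = 4.3719%.
WACC = 0.7432 × 14.3400% + 0.2568 × 4.3719% = 11.7802%.

11.78%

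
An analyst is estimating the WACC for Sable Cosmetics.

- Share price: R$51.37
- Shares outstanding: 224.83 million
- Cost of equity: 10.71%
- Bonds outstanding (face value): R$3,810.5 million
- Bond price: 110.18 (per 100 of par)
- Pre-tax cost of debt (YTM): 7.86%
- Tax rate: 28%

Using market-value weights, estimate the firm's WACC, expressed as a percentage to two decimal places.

Market value of equity E = 51.37 × 224.83m = 11549.5171m. Market value of debt D = 3810.5m × 110.18/100 = 4198.4089m.
Total capital V = 11549.5171 + 4198.4089 = 15747.926.
Equity: weight = 11549.5171/15747.926 = 0.7334; cost = 10.71%.
Bonds outstanding: weight = 4198.4089/15747.926 = 0.2666; after-tax cost = 7.86% × (1 − 28%) = 5.6592%.
WACC = 0.7334 × 10.7100% + 0.2666 × 5.6592% = 9.3635%.

9.36%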